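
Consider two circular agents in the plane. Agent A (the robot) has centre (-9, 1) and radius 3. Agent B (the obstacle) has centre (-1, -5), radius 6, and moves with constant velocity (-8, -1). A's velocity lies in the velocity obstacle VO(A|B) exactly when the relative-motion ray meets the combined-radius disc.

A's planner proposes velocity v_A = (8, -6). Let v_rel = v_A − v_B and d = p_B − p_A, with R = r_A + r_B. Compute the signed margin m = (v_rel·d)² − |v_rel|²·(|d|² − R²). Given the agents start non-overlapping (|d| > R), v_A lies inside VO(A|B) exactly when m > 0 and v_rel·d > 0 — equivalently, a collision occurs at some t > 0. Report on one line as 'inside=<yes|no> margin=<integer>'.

d = (8, -6),  |d|² = 100;  R = 3+6 = 9,  c = 100−9² = 19
v_rel = (16, -5),  |v_rel|² = 281;  v_rel·d = (16)·(8) + (-5)·(-6) = 158
281·t² − 316·t + 19 = 0  ⇒  m = 158² − 281·19 = 19625
m = 19625 > 0,  v_rel·d = 158 > 0  ⇒  inside

inside=yes margin=19625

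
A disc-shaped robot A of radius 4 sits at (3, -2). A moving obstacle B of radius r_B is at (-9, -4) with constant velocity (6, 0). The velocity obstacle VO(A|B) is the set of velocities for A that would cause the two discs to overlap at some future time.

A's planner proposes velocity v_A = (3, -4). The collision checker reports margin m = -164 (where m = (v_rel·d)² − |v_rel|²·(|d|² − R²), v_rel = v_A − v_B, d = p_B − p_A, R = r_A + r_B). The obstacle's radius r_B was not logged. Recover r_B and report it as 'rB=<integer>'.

m = -164
d = (-12, -2);  v_rel = (-3, -4),  |v_rel|² = 25
v_rel×d = (-3)·(-2) − (-4)·(-12) = -42
since m = R²·25 − (-42)²:  R² = (1764 + -164) / 25 = 64
R = √64 = 8  ⇒  r_B = 8 − 4 = 4

rB=4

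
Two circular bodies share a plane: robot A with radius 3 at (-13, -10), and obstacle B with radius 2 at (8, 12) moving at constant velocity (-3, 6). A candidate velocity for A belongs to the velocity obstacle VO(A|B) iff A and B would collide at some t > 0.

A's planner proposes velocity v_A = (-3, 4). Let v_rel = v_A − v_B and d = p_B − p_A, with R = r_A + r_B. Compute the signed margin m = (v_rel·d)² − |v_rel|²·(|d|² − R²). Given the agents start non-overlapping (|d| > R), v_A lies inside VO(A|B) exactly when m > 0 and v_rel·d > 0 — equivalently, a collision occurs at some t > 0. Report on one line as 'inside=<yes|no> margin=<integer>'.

d = (21, 22),  |d|² = 925;  R = 3+2 = 5,  c = 925−5² = 900
v_rel = (0, -2),  |v_rel|² = 4;  v_rel·d = (0)·(21) + (-2)·(22) = -44
4·t² + 88·t + 900 = 0  ⇒  m = (-44)² − 4·900 = -1664
m = -1664 < 0,  v_rel·d = -44 < 0  ⇒  outside

inside=no margin=-1664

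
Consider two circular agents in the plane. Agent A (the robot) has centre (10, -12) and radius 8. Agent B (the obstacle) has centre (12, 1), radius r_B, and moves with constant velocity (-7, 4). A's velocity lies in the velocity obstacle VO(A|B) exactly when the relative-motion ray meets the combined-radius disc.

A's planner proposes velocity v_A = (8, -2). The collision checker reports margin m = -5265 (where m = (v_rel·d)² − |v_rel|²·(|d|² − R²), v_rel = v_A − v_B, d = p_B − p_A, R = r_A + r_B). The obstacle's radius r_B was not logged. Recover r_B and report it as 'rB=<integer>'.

m = -5265
d = (2, 13);  v_rel = (15, -6),  |v_rel|² = 261
v_rel×d = (15)·(13) − (-6)·(2) = 207
since m = R²·261 − 207²:  R² = (42849 + -5265) / 261 = 144
R = √144 = 12  ⇒  r_B = 12 − 8 = 4

rB=4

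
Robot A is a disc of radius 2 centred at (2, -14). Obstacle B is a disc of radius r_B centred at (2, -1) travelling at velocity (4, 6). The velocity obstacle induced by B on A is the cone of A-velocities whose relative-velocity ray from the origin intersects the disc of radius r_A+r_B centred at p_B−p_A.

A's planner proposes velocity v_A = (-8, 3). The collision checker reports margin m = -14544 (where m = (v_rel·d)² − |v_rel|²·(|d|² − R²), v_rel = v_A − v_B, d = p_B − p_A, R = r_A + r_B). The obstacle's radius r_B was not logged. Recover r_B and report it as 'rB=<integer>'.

m = -14544
d = (0, 13);  v_rel = (-12, -3),  |v_rel|² = 153
v_rel×d = (-12)·(13) − (-3)·(0) = -156
since m = R²·153 − (-156)²:  R² = (24336 + -14544) / 153 = 64
R = √64 = 8  ⇒  r_B = 8 − 2 = 6

rB=6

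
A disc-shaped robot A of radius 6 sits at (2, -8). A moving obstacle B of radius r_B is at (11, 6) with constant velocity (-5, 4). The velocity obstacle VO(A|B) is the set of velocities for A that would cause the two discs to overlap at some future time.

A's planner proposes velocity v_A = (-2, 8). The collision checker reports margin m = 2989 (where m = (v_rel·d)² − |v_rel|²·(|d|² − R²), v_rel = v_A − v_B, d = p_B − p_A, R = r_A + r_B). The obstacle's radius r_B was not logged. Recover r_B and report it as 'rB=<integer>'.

m = 2989
d = (9, 14);  v_rel = (3, 4),  |v_rel|² = 25
v_rel×d = (3)·(14) − (4)·(9) = 6
since m = R²·25 − 6²:  R² = (36 + 2989) / 25 = 121
R = √121 = 11  ⇒  r_B = 11 − 6 = 5

rB=5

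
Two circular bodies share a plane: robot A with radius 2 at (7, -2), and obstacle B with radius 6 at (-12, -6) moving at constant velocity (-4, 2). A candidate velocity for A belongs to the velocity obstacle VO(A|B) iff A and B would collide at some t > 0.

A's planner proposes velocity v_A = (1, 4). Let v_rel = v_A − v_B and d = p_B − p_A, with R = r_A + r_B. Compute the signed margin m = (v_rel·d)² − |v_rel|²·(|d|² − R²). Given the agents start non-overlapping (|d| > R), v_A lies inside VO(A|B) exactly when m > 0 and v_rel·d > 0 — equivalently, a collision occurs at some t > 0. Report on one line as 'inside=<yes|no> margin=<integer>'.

d = (-19, -4),  |d|² = 377;  R = 2+6 = 8,  c = 377−8² = 313
v_rel = (5, 2),  |v_rel|² = 29;  v_rel·d = (5)·(-19) + (2)·(-4) = -103
29·t² + 206·t + 313 = 0  ⇒  m = (-103)² − 29·313 = 1532
m = 1532 > 0,  v_rel·d = -103 < 0  ⇒  outside

inside=no margin=1532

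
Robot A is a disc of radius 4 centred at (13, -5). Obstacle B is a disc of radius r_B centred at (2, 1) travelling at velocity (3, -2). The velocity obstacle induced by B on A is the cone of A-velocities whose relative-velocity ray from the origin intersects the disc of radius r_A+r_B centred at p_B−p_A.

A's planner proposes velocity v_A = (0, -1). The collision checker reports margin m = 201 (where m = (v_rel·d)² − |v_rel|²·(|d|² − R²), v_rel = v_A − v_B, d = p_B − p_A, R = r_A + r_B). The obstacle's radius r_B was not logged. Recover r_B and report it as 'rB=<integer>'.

m = 201
d = (-11, 6);  v_rel = (-3, 1),  |v_rel|² = 10
v_rel×d = (-3)·(6) − (1)·(-11) = -7
since m = R²·10 − (-7)²:  R² = (49 + 201) / 10 = 25
R = √25 = 5  ⇒  r_B = 5 − 4 = 1

rB=1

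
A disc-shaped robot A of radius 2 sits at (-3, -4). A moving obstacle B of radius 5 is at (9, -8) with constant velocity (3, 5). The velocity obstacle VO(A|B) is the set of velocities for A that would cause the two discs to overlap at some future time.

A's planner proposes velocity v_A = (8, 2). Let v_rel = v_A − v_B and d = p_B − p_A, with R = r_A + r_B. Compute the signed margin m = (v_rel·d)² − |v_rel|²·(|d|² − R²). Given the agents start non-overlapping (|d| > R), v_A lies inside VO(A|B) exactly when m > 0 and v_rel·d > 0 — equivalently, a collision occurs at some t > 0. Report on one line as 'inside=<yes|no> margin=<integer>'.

d = (12, -4),  |d|² = 160;  R = 2+5 = 7,  c = 160−7² = 111
v_rel = (5, -3),  |v_rel|² = 34;  v_rel·d = (5)·(12) + (-3)·(-4) = 72
34·t² − 144·t + 111 = 0  ⇒  m = 72² − 34·111 = 1410
m = 1410 > 0,  v_rel·d = 72 > 0  ⇒  inside

inside=yes margin=1410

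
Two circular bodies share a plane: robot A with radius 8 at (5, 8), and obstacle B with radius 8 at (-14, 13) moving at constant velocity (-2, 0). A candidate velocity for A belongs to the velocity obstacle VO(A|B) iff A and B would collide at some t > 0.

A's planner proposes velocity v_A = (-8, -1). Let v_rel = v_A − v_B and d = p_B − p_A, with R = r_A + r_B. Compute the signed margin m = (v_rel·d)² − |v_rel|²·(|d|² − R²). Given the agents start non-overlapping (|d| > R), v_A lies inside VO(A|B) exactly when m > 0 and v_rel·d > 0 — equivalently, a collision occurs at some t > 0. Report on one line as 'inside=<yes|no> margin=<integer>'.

d = (-19, 5),  |d|² = 386;  R = 8+8 = 16,  c = 386−16² = 130
v_rel = (-6, -1),  |v_rel|² = 37;  v_rel·d = (-6)·(-19) + (-1)·(5) = 109
37·t² − 218·t + 130 = 0  ⇒  m = 109² − 37·130 = 7071
m = 7071 > 0,  v_rel·d = 109 > 0  ⇒  inside

inside=yes margin=7071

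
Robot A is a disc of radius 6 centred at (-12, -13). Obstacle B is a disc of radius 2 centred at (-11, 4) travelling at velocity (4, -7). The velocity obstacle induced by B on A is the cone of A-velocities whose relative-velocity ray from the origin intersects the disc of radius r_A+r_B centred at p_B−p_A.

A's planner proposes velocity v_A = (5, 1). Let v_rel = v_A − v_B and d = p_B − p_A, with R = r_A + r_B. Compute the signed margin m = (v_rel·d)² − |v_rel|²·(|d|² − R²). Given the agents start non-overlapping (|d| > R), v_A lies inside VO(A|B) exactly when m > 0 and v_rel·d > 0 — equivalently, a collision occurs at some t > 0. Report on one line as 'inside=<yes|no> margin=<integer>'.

d = (1, 17),  |d|² = 290;  R = 6+2 = 8,  c = 290−8² = 226
v_rel = (1, 8),  |v_rel|² = 65;  v_rel·d = (1)·(1) + (8)·(17) = 137
65·t² − 274·t + 226 = 0  ⇒  m = 137² − 65·226 = 4079
m = 4079 > 0,  v_rel·d = 137 > 0  ⇒  inside

inside=yes margin=4079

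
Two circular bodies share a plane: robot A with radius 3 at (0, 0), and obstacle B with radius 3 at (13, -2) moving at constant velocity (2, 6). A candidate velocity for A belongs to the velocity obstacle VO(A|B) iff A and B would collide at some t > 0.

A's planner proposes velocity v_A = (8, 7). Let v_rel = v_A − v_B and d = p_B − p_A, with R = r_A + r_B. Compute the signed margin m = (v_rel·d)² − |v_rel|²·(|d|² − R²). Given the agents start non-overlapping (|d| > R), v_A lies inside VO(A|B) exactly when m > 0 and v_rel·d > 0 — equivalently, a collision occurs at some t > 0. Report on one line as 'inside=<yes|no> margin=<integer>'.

d = (13, -2),  |d|² = 173;  R = 3+3 = 6,  c = 173−6² = 137
v_rel = (6, 1),  |v_rel|² = 37;  v_rel·d = (6)·(13) + (1)·(-2) = 76
37·t² − 152·t + 137 = 0  ⇒  m = 76² − 37·137 = 707
m = 707 > 0,  v_rel·d = 76 > 0  ⇒  inside

inside=yes margin=707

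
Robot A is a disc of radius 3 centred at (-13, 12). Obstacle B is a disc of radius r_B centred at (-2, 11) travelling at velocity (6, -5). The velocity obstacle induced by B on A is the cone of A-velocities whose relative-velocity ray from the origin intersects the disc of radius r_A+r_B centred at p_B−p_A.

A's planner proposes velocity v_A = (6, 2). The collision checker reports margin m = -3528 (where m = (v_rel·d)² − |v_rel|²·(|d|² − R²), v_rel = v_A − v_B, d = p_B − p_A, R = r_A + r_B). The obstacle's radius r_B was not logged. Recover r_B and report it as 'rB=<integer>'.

m = -3528
d = (11, -1);  v_rel = (0, 7),  |v_rel|² = 49
v_rel×d = (0)·(-1) − (7)·(11) = -77
since m = R²·49 − (-77)²:  R² = (5929 + -3528) / 49 = 49
R = √49 = 7  ⇒  r_B = 7 − 3 = 4

rB=4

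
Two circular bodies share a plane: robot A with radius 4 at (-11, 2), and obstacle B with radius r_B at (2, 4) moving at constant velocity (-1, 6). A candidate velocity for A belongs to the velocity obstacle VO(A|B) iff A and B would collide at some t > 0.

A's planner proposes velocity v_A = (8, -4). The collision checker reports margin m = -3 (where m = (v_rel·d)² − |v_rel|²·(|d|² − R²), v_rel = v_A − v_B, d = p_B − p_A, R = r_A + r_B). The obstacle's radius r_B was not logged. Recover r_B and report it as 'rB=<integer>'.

m = -3
d = (13, 2);  v_rel = (9, -10),  |v_rel|² = 181
v_rel×d = (9)·(2) − (-10)·(13) = 148
since m = R²·181 − 148²:  R² = (21904 + -3) / 181 = 121
R = √121 = 11  ⇒  r_B = 11 − 4 = 7

rB=7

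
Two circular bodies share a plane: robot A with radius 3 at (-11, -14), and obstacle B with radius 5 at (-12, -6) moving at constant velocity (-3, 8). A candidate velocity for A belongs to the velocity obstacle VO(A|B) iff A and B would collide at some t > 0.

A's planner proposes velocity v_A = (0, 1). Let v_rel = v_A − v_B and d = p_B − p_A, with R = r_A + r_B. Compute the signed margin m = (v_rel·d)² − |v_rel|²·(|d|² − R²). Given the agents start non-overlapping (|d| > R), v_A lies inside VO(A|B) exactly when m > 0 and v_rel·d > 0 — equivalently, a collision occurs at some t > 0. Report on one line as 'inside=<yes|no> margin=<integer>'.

d = (-1, 8),  |d|² = 65;  R = 3+5 = 8,  c = 65−8² = 1
v_rel = (3, -7),  |v_rel|² = 58;  v_rel·d = (3)·(-1) + (-7)·(8) = -59
58·t² + 118·t + 1 = 0  ⇒  m = (-59)² − 58·1 = 3423
m = 3423 > 0,  v_rel·d = -59 < 0  ⇒  outside

inside=no margin=3423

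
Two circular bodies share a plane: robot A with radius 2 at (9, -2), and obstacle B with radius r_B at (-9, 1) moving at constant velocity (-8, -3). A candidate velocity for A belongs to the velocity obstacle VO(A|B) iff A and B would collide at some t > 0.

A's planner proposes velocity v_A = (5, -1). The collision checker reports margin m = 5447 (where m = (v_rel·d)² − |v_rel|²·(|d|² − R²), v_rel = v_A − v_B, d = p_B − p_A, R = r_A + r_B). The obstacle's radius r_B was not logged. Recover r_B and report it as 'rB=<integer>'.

m = 5447
d = (-18, 3);  v_rel = (13, 2),  |v_rel|² = 173
v_rel×d = (13)·(3) − (2)·(-18) = 75
since m = R²·173 − 75²:  R² = (5625 + 5447) / 173 = 64
R = √64 = 8  ⇒  r_B = 8 − 2 = 6

rB=6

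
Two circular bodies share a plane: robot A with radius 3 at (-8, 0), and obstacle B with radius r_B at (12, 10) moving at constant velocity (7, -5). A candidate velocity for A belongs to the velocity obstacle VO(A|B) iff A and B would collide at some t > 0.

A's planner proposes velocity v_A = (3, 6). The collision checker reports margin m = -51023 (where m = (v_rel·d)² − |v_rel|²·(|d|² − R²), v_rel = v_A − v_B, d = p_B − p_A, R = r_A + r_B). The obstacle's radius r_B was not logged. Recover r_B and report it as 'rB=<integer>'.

m = -51023
d = (20, 10);  v_rel = (-4, 11),  |v_rel|² = 137
v_rel×d = (-4)·(10) − (11)·(20) = -260
since m = R²·137 − (-260)²:  R² = (67600 + -51023) / 137 = 121
R = √121 = 11  ⇒  r_B = 11 − 3 = 8

rB=8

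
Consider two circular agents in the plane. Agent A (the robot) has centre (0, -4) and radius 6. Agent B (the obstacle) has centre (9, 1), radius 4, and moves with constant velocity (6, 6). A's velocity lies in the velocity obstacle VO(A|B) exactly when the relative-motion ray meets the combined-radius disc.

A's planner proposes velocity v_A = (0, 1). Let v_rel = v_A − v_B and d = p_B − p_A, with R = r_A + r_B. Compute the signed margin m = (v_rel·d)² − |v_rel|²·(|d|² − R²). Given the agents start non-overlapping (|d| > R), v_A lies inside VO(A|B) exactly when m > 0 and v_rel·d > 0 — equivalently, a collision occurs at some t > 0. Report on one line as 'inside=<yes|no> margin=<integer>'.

d = (9, 5),  |d|² = 106;  R = 6+4 = 10,  c = 106−10² = 6
v_rel = (-6, -5),  |v_rel|² = 61;  v_rel·d = (-6)·(9) + (-5)·(5) = -79
61·t² + 158·t + 6 = 0  ⇒  m = (-79)² − 61·6 = 5875
m = 5875 > 0,  v_rel·d = -79 < 0  ⇒  outside

inside=no margin=5875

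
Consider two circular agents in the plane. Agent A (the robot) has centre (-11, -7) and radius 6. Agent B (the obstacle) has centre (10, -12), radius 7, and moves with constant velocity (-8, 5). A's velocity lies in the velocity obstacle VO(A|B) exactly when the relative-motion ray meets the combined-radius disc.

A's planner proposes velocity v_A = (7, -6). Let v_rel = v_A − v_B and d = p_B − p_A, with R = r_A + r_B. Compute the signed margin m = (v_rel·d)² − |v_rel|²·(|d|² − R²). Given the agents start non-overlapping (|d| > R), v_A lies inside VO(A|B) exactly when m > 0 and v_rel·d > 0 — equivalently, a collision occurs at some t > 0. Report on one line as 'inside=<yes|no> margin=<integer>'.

d = (21, -5),  |d|² = 466;  R = 6+7 = 13,  c = 466−13² = 297
v_rel = (15, -11),  |v_rel|² = 346;  v_rel·d = (15)·(21) + (-11)·(-5) = 370
346·t² − 740·t + 297 = 0  ⇒  m = 370² − 346·297 = 34138
m = 34138 > 0,  v_rel·d = 370 > 0  ⇒  inside

inside=yes margin=34138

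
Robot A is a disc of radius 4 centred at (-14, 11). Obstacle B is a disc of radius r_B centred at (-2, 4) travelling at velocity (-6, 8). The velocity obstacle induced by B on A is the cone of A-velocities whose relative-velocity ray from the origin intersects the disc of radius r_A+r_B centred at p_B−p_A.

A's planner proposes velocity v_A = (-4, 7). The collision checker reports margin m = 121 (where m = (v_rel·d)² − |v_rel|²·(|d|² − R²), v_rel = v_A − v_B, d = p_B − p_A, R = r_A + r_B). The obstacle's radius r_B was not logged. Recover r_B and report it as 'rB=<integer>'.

m = 121
d = (12, -7);  v_rel = (2, -1),  |v_rel|² = 5
v_rel×d = (2)·(-7) − (-1)·(12) = -2
since m = R²·5 − (-2)²:  R² = (4 + 121) / 5 = 25
R = √25 = 5  ⇒  r_B = 5 − 4 = 1

rB=1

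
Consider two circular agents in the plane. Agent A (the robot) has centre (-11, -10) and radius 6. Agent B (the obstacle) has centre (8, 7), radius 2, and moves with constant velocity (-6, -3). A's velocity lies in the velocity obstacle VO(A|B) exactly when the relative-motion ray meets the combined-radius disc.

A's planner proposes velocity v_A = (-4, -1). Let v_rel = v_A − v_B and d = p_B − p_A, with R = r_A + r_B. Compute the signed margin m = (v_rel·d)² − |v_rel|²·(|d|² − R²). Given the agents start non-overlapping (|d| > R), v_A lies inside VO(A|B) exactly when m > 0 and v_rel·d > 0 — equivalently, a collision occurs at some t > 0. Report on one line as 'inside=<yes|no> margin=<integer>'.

d = (19, 17),  |d|² = 650;  R = 6+2 = 8,  c = 650−8² = 586
v_rel = (2, 2),  |v_rel|² = 8;  v_rel·d = (2)·(19) + (2)·(17) = 72
8·t² − 144·t + 586 = 0  ⇒  m = 72² − 8·586 = 496
m = 496 > 0,  v_rel·d = 72 > 0  ⇒  inside

inside=yes margin=496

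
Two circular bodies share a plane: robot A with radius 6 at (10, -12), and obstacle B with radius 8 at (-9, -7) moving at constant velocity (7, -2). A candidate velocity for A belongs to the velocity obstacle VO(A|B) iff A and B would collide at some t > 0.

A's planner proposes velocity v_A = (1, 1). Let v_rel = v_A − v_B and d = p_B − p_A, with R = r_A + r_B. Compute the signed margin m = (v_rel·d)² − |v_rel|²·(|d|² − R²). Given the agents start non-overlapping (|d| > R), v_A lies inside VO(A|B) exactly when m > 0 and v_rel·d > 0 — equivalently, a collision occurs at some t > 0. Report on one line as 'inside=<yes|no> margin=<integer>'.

d = (-19, 5),  |d|² = 386;  R = 6+8 = 14,  c = 386−14² = 190
v_rel = (-6, 3),  |v_rel|² = 45;  v_rel·d = (-6)·(-19) + (3)·(5) = 129
45·t² − 258·t + 190 = 0  ⇒  m = 129² − 45·190 = 8091
m = 8091 > 0,  v_rel·d = 129 > 0  ⇒  inside

inside=yes margin=8091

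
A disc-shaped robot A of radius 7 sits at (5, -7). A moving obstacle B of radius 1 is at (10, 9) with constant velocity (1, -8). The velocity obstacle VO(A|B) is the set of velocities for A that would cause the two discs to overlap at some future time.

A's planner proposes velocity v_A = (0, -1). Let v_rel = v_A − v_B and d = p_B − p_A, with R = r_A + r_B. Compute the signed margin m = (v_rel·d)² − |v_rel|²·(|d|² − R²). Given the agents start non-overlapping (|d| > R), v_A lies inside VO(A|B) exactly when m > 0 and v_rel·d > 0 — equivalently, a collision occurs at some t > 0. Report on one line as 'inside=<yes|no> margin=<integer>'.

d = (5, 16),  |d|² = 281;  R = 7+1 = 8,  c = 281−8² = 217
v_rel = (-1, 7),  |v_rel|² = 50;  v_rel·d = (-1)·(5) + (7)·(16) = 107
50·t² − 214·t + 217 = 0  ⇒  m = 107² − 50·217 = 599
m = 599 > 0,  v_rel·d = 107 > 0  ⇒  inside

inside=yes margin=599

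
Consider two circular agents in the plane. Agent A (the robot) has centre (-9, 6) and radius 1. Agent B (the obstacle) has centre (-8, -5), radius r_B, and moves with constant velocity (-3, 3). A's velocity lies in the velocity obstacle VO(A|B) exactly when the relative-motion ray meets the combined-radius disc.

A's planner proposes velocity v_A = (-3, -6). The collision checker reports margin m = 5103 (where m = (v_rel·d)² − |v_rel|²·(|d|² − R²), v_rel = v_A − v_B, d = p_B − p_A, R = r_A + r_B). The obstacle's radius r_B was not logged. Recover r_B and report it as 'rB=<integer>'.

m = 5103
d = (1, -11);  v_rel = (0, -9),  |v_rel|² = 81
v_rel×d = (0)·(-11) − (-9)·(1) = 9
since m = R²·81 − 9²:  R² = (81 + 5103) / 81 = 64
R = √64 = 8  ⇒  r_B = 8 − 1 = 7

rB=7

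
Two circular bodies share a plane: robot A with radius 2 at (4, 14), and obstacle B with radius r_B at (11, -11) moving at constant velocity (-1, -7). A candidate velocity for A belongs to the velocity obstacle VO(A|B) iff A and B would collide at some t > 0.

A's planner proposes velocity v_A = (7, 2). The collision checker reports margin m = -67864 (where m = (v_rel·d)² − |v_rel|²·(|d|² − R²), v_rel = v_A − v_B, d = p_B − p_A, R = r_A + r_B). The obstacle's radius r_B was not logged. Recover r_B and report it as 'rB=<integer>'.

m = -67864
d = (7, -25);  v_rel = (8, 9),  |v_rel|² = 145
v_rel×d = (8)·(-25) − (9)·(7) = -263
since m = R²·145 − (-263)²:  R² = (69169 + -67864) / 145 = 9
R = √9 = 3  ⇒  r_B = 3 − 2 = 1

rB=1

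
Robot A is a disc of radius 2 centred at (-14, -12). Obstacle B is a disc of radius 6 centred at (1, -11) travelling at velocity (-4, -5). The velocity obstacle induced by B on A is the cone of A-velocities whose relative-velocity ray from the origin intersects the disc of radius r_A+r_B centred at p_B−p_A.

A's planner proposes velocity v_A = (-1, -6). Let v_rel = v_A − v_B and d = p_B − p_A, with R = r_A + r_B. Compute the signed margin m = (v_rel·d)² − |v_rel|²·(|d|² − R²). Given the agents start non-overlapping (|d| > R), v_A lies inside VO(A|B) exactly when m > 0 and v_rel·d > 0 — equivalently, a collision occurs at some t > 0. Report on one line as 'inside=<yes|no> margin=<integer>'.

d = (15, 1),  |d|² = 226;  R = 2+6 = 8,  c = 226−8² = 162
v_rel = (3, -1),  |v_rel|² = 10;  v_rel·d = (3)·(15) + (-1)·(1) = 44
10·t² − 88·t + 162 = 0  ⇒  m = 44² − 10·162 = 316
m = 316 > 0,  v_rel·d = 44 > 0  ⇒  inside

inside=yes margin=316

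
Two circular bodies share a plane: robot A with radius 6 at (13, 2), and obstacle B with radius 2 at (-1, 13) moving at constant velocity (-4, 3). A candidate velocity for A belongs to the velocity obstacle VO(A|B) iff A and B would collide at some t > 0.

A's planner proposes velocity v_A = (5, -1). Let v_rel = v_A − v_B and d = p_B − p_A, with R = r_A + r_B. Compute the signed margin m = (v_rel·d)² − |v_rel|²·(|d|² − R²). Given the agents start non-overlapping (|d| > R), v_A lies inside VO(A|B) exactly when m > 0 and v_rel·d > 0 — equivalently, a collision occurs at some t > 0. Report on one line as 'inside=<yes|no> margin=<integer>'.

d = (-14, 11),  |d|² = 317;  R = 6+2 = 8,  c = 317−8² = 253
v_rel = (9, -4),  |v_rel|² = 97;  v_rel·d = (9)·(-14) + (-4)·(11) = -170
97·t² + 340·t + 253 = 0  ⇒  m = (-170)² − 97·253 = 4359
m = 4359 > 0,  v_rel·d = -170 < 0  ⇒  outside

inside=no margin=4359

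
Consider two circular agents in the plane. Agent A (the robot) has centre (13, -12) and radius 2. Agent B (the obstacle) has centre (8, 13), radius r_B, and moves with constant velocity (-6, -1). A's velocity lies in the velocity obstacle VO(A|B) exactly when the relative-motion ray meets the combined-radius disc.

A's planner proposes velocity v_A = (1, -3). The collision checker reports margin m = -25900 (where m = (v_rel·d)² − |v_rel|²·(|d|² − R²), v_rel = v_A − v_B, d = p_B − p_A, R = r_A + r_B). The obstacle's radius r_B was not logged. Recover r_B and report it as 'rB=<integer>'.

m = -25900
d = (-5, 25);  v_rel = (7, -2),  |v_rel|² = 53
v_rel×d = (7)·(25) − (-2)·(-5) = 165
since m = R²·53 − 165²:  R² = (27225 + -25900) / 53 = 25
R = √25 = 5  ⇒  r_B = 5 − 2 = 3

rB=3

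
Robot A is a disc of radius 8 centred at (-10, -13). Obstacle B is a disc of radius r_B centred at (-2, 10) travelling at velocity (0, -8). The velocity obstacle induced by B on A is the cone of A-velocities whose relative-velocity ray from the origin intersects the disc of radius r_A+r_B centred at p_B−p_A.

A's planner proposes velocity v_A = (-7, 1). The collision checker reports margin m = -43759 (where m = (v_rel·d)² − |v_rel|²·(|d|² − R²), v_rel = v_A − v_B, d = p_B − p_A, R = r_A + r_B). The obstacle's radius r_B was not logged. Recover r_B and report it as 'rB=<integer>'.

m = -43759
d = (8, 23);  v_rel = (-7, 9),  |v_rel|² = 130
v_rel×d = (-7)·(23) − (9)·(8) = -233
since m = R²·130 − (-233)²:  R² = (54289 + -43759) / 130 = 81
R = √81 = 9  ⇒  r_B = 9 − 8 = 1

rB=1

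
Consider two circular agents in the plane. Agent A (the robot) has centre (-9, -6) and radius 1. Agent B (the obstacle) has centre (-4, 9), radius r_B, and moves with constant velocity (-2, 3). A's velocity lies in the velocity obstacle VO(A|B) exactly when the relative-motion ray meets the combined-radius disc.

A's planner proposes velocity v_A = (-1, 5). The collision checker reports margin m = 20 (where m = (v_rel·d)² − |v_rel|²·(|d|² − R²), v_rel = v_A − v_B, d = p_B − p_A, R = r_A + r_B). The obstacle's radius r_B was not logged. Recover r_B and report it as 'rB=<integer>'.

m = 20
d = (5, 15);  v_rel = (1, 2),  |v_rel|² = 5
v_rel×d = (1)·(15) − (2)·(5) = 5
since m = R²·5 − 5²:  R² = (25 + 20) / 5 = 9
R = √9 = 3  ⇒  r_B = 3 − 1 = 2

rB=2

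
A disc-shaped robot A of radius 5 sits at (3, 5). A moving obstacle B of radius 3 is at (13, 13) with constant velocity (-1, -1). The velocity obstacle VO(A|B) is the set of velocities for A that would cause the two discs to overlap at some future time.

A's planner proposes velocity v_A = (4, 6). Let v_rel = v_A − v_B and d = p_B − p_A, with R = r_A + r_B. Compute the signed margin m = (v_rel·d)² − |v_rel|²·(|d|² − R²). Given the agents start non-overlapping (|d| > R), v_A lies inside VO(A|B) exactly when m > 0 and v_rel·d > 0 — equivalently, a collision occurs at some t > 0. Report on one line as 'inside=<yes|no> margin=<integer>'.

d = (10, 8),  |d|² = 164;  R = 5+3 = 8,  c = 164−8² = 100
v_rel = (5, 7),  |v_rel|² = 74;  v_rel·d = (5)·(10) + (7)·(8) = 106
74·t² − 212·t + 100 = 0  ⇒  m = 106² − 74·100 = 3836
m = 3836 > 0,  v_rel·d = 106 > 0  ⇒  inside

inside=yes margin=3836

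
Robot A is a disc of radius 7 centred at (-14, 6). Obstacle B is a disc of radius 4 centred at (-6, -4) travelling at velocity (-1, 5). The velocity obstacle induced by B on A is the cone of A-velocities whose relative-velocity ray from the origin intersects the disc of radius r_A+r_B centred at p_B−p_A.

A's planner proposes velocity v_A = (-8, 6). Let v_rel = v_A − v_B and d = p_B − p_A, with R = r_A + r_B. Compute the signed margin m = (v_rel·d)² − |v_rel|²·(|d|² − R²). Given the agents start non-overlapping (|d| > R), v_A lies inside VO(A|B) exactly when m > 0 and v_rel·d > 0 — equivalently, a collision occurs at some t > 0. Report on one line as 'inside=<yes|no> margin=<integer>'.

d = (8, -10),  |d|² = 164;  R = 7+4 = 11,  c = 164−11² = 43
v_rel = (-7, 1),  |v_rel|² = 50;  v_rel·d = (-7)·(8) + (1)·(-10) = -66
50·t² + 132·t + 43 = 0  ⇒  m = (-66)² − 50·43 = 2206
m = 2206 > 0,  v_rel·d = -66 < 0  ⇒  outside

inside=no margin=2206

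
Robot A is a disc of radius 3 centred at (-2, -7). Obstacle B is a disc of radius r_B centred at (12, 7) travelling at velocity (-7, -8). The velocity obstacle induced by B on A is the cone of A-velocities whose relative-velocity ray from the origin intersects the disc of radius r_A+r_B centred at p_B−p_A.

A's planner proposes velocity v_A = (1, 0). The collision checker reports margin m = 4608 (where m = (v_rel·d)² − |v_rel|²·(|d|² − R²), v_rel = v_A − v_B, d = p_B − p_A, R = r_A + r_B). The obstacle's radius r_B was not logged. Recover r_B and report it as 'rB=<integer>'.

m = 4608
d = (14, 14);  v_rel = (8, 8),  |v_rel|² = 128
v_rel×d = (8)·(14) − (8)·(14) = 0
since m = R²·128 − 0²:  R² = (0 + 4608) / 128 = 36
R = √36 = 6  ⇒  r_B = 6 − 3 = 3

rB=3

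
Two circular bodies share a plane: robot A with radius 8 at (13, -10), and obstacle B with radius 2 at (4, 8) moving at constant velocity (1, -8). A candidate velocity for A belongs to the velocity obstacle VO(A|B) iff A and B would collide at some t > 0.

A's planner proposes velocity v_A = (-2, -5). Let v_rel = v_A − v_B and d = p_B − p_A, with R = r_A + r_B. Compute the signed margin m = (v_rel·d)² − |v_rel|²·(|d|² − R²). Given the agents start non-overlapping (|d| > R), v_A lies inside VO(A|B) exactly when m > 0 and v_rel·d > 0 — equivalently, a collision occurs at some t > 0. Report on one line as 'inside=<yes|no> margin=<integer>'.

d = (-9, 18),  |d|² = 405;  R = 8+2 = 10,  c = 405−10² = 305
v_rel = (-3, 3),  |v_rel|² = 18;  v_rel·d = (-3)·(-9) + (3)·(18) = 81
18·t² − 162·t + 305 = 0  ⇒  m = 81² − 18·305 = 1071
m = 1071 > 0,  v_rel·d = 81 > 0  ⇒  inside

inside=yes margin=1071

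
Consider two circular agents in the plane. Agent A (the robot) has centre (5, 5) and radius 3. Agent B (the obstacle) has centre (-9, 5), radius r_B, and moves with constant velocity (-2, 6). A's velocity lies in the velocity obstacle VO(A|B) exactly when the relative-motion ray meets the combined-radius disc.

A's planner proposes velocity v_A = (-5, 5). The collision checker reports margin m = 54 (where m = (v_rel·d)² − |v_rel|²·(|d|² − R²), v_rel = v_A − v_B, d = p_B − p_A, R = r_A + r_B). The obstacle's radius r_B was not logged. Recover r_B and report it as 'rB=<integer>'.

m = 54
d = (-14, 0);  v_rel = (-3, -1),  |v_rel|² = 10
v_rel×d = (-3)·(0) − (-1)·(-14) = -14
since m = R²·10 − (-14)²:  R² = (196 + 54) / 10 = 25
R = √25 = 5  ⇒  r_B = 5 − 3 = 2

rB=2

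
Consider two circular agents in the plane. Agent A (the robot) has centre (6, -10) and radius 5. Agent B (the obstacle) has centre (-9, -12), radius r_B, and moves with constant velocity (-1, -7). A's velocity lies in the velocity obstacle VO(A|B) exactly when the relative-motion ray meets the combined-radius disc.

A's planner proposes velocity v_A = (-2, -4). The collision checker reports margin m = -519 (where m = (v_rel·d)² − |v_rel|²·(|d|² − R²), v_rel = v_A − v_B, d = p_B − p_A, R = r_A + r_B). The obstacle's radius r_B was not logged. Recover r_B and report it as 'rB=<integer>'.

m = -519
d = (-15, -2);  v_rel = (-1, 3),  |v_rel|² = 10
v_rel×d = (-1)·(-2) − (3)·(-15) = 47
since m = R²·10 − 47²:  R² = (2209 + -519) / 10 = 169
R = √169 = 13  ⇒  r_B = 13 − 5 = 8

rB=8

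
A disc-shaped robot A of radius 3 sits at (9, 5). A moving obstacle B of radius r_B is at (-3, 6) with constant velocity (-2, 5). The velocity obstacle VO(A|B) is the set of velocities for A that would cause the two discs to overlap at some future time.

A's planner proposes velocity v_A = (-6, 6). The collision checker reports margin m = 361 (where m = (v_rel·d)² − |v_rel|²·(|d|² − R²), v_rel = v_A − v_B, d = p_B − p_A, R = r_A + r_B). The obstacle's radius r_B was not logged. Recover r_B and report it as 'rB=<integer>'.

m = 361
d = (-12, 1);  v_rel = (-4, 1),  |v_rel|² = 17
v_rel×d = (-4)·(1) − (1)·(-12) = 8
since m = R²·17 − 8²:  R² = (64 + 361) / 17 = 25
R = √25 = 5  ⇒  r_B = 5 − 3 = 2

rB=2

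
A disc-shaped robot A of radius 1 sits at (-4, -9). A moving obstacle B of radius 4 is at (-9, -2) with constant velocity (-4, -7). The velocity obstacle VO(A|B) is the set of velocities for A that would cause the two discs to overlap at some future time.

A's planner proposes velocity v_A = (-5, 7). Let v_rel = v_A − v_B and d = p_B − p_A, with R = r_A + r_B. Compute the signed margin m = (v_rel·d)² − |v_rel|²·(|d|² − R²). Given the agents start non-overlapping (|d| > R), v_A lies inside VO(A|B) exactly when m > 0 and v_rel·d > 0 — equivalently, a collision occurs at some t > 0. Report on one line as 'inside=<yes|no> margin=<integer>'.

d = (-5, 7),  |d|² = 74;  R = 1+4 = 5,  c = 74−5² = 49
v_rel = (-1, 14),  |v_rel|² = 197;  v_rel·d = (-1)·(-5) + (14)·(7) = 103
197·t² − 206·t + 49 = 0  ⇒  m = 103² − 197·49 = 956
m = 956 > 0,  v_rel·d = 103 > 0  ⇒  inside

inside=yes margin=956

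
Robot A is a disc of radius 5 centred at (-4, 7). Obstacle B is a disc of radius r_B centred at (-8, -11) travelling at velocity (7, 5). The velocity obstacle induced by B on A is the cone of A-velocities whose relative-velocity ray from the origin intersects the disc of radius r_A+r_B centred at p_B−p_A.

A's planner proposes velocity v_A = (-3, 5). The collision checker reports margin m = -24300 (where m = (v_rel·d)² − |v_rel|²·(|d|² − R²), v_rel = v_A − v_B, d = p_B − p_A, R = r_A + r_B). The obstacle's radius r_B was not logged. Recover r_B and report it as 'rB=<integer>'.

m = -24300
d = (-4, -18);  v_rel = (-10, 0),  |v_rel|² = 100
v_rel×d = (-10)·(-18) − (0)·(-4) = 180
since m = R²·100 − 180²:  R² = (32400 + -24300) / 100 = 81
R = √81 = 9  ⇒  r_B = 9 − 5 = 4

rB=4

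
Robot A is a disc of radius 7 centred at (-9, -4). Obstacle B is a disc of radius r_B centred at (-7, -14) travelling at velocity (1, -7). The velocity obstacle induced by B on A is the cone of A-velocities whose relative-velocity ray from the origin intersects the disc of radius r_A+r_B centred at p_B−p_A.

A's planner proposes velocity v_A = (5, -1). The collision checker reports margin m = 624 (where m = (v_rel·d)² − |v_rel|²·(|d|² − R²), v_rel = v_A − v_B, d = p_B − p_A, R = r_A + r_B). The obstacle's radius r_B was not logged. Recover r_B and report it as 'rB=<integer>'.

m = 624
d = (2, -10);  v_rel = (4, 6),  |v_rel|² = 52
v_rel×d = (4)·(-10) − (6)·(2) = -52
since m = R²·52 − (-52)²:  R² = (2704 + 624) / 52 = 64
R = √64 = 8  ⇒  r_B = 8 − 7 = 1

rB=1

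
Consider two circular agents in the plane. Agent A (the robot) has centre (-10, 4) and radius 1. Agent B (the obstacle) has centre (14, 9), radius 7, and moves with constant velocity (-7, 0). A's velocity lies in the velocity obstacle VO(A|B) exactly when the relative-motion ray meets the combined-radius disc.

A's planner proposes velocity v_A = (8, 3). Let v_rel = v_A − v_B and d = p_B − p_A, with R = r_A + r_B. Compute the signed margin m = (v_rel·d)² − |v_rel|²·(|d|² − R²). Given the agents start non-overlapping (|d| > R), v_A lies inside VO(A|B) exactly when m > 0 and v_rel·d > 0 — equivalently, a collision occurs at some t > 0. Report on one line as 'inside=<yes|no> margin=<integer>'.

d = (24, 5),  |d|² = 601;  R = 1+7 = 8,  c = 601−8² = 537
v_rel = (15, 3),  |v_rel|² = 234;  v_rel·d = (15)·(24) + (3)·(5) = 375
234·t² − 750·t + 537 = 0  ⇒  m = 375² − 234·537 = 14967
m = 14967 > 0,  v_rel·d = 375 > 0  ⇒  inside

inside=yes margin=14967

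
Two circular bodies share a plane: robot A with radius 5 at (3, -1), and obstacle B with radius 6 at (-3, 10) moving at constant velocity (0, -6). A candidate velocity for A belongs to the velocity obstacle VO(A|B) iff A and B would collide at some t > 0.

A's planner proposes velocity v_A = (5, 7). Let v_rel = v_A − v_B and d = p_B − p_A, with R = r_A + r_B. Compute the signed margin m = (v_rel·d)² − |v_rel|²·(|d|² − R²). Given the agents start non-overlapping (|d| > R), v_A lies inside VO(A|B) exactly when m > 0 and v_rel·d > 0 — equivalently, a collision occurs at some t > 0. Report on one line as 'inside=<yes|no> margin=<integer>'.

d = (-6, 11),  |d|² = 157;  R = 5+6 = 11,  c = 157−11² = 36
v_rel = (5, 13),  |v_rel|² = 194;  v_rel·d = (5)·(-6) + (13)·(11) = 113
194·t² − 226·t + 36 = 0  ⇒  m = 113² − 194·36 = 5785
m = 5785 > 0,  v_rel·d = 113 > 0  ⇒  inside

inside=yes margin=5785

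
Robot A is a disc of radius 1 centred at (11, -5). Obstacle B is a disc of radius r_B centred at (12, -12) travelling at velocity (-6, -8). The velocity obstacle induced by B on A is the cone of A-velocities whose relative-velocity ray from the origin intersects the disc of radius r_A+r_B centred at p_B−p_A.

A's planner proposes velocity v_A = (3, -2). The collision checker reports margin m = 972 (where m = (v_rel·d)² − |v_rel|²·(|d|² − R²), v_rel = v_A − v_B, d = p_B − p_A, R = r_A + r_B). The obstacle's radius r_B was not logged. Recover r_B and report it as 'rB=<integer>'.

m = 972
d = (1, -7);  v_rel = (9, 6),  |v_rel|² = 117
v_rel×d = (9)·(-7) − (6)·(1) = -69
since m = R²·117 − (-69)²:  R² = (4761 + 972) / 117 = 49
R = √49 = 7  ⇒  r_B = 7 − 1 = 6

rB=6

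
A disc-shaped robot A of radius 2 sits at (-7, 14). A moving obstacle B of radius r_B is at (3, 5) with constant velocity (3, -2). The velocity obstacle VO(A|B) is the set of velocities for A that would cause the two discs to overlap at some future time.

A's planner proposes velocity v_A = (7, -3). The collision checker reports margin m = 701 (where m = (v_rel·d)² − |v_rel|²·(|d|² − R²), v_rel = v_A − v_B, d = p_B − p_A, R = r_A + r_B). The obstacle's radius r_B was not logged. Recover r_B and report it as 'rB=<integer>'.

m = 701
d = (10, -9);  v_rel = (4, -1),  |v_rel|² = 17
v_rel×d = (4)·(-9) − (-1)·(10) = -26
since m = R²·17 − (-26)²:  R² = (676 + 701) / 17 = 81
R = √81 = 9  ⇒  r_B = 9 − 2 = 7

rB=7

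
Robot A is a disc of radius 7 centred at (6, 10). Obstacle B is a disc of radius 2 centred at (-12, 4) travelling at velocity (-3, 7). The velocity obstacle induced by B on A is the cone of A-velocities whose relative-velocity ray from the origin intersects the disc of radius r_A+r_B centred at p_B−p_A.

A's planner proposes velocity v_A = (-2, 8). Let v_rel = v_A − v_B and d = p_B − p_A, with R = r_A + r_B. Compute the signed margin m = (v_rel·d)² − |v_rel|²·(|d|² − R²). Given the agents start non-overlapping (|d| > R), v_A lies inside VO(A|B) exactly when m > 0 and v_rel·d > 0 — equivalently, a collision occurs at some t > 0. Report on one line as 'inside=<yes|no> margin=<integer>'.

d = (-18, -6),  |d|² = 360;  R = 7+2 = 9,  c = 360−9² = 279
v_rel = (1, 1),  |v_rel|² = 2;  v_rel·d = (1)·(-18) + (1)·(-6) = -24
2·t² + 48·t + 279 = 0  ⇒  m = (-24)² − 2·279 = 18
m = 18 > 0,  v_rel·d = -24 < 0  ⇒  outside

inside=no margin=18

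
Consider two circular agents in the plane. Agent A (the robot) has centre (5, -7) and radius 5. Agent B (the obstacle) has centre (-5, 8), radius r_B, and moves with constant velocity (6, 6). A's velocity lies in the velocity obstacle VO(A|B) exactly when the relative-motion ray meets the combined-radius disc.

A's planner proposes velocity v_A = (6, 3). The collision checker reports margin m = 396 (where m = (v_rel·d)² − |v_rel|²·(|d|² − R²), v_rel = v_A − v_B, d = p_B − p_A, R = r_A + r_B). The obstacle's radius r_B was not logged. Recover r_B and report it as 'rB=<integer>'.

m = 396
d = (-10, 15);  v_rel = (0, -3),  |v_rel|² = 9
v_rel×d = (0)·(15) − (-3)·(-10) = -30
since m = R²·9 − (-30)²:  R² = (900 + 396) / 9 = 144
R = √144 = 12  ⇒  r_B = 12 − 5 = 7

rB=7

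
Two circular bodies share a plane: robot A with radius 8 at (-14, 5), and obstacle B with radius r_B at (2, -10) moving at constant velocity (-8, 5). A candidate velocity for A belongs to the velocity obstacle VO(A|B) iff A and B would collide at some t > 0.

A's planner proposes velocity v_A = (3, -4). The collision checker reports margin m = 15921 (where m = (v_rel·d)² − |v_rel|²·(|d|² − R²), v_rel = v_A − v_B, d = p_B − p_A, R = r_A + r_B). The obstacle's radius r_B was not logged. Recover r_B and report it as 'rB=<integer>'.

m = 15921
d = (16, -15);  v_rel = (11, -9),  |v_rel|² = 202
v_rel×d = (11)·(-15) − (-9)·(16) = -21
since m = R²·202 − (-21)²:  R² = (441 + 15921) / 202 = 81
R = √81 = 9  ⇒  r_B = 9 − 8 = 1

rB=1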